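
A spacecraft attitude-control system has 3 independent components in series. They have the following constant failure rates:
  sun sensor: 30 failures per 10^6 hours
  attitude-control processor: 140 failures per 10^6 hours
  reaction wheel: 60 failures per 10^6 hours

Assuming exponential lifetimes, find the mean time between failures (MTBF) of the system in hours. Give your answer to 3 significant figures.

Series of exponential components: λ_sys = Σ λ_i
λ_sys = 0.000030 + 0.00014 + 0.000060 = 2.3000e-04 /h
MTBF = 1 / λ_sys = 4350 h

4350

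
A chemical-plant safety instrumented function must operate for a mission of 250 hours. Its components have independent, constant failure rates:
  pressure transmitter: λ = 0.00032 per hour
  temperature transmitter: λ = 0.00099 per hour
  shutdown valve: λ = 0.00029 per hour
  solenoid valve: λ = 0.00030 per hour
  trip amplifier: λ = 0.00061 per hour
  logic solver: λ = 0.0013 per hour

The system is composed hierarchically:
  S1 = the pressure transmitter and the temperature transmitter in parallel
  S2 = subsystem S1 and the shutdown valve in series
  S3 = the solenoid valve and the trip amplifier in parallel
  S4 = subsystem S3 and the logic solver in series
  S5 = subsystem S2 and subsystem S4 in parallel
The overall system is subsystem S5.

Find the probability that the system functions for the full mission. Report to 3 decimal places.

0.976

R(pressure transmitter) = exp(−0.00032 × 250) = 0.92312
R(temperature transmitter) = exp(−0.00099 × 250) = 0.78075
R(shutdown valve) = exp(−0.00029 × 250) = 0.93007
R(solenoid valve) = exp(−0.00030 × 250) = 0.92774
R(trip amplifier) = exp(−0.00061 × 250) = 0.85856
R(logic solver) = exp(−0.0013 × 250) = 0.72253
Parallel (pressure transmitter and temperature transmitter): 1 − (1 − 0.92312)(1 − 0.78075) = 0.98314
Series ([0.98314] and shutdown valve): 0.98314 × 0.93007 = 0.91439
Parallel (solenoid valve and trip amplifier): 1 − (1 − 0.92774)(1 − 0.85856) = 0.98978
Series ([0.98978] and logic solver): 0.98978 × 0.72253 = 0.71515
Parallel ([0.91439] and [0.71515]): 1 − (1 − 0.91439)(1 − 0.71515) = 0.976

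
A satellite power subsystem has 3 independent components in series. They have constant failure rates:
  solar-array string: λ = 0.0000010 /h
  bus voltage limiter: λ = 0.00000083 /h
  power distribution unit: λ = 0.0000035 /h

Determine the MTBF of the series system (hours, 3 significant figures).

188000

Series of exponential components: λ_sys = Σ λ_i
λ_sys = 0.0000010 + 0.00000083 + 0.0000035 = 5.3300e-06 /h
MTBF = 1 / λ_sys = 188000 h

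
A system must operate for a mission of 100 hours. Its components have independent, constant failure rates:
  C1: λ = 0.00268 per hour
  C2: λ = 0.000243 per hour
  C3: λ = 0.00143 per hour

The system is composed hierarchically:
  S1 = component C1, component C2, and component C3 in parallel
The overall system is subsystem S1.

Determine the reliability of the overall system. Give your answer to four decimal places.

R(C1) = exp(−0.00268 × 100) = 0.764908
R(C2) = exp(−0.000243 × 100) = 0.975993
R(C3) = exp(−0.00143 × 100) = 0.866754
Parallel (C1, C2, and C3): 1 − (1 − 0.764908)(1 − 0.975993)(1 − 0.866754) = 0.9992

0.9992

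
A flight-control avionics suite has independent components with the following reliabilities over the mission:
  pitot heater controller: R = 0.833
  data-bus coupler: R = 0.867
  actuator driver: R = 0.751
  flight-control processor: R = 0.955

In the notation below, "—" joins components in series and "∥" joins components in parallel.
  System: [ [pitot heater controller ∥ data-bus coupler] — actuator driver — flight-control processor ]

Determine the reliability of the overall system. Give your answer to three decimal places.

0.701

Parallel (pitot heater controller and data-bus coupler): 1 − (1 − 0.83300)(1 − 0.86700) = 0.97779
Series ([0.97779], actuator driver, and flight-control processor): 0.97779 × 0.75100 × 0.95500 = 0.701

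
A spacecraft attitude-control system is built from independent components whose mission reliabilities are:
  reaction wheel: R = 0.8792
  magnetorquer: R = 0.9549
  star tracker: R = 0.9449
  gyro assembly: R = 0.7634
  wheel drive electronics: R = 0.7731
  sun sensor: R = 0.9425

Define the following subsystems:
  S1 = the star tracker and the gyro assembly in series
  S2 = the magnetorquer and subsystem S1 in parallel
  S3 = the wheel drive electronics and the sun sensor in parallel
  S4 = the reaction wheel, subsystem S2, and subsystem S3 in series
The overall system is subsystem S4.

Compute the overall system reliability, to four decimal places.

0.8568

Series (star tracker and gyro assembly): 0.944900 × 0.763400 = 0.721337
Parallel (magnetorquer and [0.721337]): 1 − (1 − 0.954900)(1 − 0.721337) = 0.987432
Parallel (wheel drive electronics and sun sensor): 1 − (1 − 0.773100)(1 − 0.942500) = 0.986953
Series (reaction wheel, [0.987432], and [0.986953]): 0.879200 × 0.987432 × 0.986953 = 0.8568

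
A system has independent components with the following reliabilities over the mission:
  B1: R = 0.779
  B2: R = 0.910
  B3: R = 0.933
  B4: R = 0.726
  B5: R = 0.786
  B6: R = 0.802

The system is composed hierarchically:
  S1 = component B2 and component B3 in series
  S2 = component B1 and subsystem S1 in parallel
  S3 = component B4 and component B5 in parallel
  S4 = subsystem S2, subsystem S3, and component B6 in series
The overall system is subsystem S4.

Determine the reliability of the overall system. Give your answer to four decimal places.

Series (B2 and B3): 0.910000 × 0.933000 = 0.849030
Parallel (B1 and [0.849030]): 1 − (1 − 0.779000)(1 − 0.849030) = 0.966636
Parallel (B4 and B5): 1 − (1 − 0.726000)(1 − 0.786000) = 0.941364
Series ([0.966636], [0.941364], and B6): 0.966636 × 0.941364 × 0.802000 = 0.7298

0.7298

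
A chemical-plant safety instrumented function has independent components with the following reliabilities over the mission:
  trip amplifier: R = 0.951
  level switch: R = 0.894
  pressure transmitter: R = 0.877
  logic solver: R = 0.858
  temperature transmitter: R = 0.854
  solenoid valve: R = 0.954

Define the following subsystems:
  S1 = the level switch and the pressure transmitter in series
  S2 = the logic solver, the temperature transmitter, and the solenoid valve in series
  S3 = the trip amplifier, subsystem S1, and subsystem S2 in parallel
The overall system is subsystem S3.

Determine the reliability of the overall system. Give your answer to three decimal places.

0.997

Series (level switch and pressure transmitter): 0.89400 × 0.87700 = 0.78404
Series (logic solver, temperature transmitter, and solenoid valve): 0.85800 × 0.85400 × 0.95400 = 0.69903
Parallel (trip amplifier, [0.78404], and [0.69903]): 1 − (1 − 0.95100)(1 − 0.78404)(1 − 0.69903) = 0.997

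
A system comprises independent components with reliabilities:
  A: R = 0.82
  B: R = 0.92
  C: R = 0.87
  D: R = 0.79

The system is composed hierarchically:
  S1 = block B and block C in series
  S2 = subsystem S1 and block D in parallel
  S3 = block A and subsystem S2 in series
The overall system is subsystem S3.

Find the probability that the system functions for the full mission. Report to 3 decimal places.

Series (B and C): 0.92000 × 0.87000 = 0.80040
Parallel ([0.80040] and D): 1 − (1 − 0.80040)(1 − 0.79000) = 0.95808
Series (A and [0.95808]): 0.82000 × 0.95808 = 0.786

0.786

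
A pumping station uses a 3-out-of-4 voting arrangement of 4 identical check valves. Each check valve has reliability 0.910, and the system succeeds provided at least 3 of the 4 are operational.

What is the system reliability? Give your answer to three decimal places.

0.957

R = Σ_{i=3}^{4} C(4,i) p^i (1−p)^{4−i} with p = 0.910
C(4,3)·0.910^3·0.090^1 = 0.27129
C(4,4)·0.910^4·0.090^0 = 0.68575
Sum = 0.957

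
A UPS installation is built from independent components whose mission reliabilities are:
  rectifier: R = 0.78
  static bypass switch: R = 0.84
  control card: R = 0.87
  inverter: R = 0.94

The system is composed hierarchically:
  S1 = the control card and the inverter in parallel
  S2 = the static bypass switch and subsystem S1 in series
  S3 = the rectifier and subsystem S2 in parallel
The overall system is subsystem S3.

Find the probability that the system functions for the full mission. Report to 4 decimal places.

Parallel (control card and inverter): 1 − (1 − 0.870000)(1 − 0.940000) = 0.992200
Series (static bypass switch and [0.992200]): 0.840000 × 0.992200 = 0.833448
Parallel (rectifier and [0.833448]): 1 − (1 − 0.780000)(1 − 0.833448) = 0.9634

0.9634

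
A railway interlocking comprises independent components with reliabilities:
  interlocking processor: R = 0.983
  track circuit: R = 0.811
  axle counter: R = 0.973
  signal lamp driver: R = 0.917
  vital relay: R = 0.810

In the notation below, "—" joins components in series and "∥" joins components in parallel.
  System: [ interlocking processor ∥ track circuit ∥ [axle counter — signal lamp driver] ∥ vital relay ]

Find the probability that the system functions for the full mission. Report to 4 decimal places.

Series (axle counter and signal lamp driver): 0.973000 × 0.917000 = 0.892241
Parallel (interlocking processor, track circuit, [0.892241], and vital relay): 1 − (1 − 0.983000)(1 − 0.811000)(1 − 0.892241)(1 − 0.810000) = 0.9999

0.9999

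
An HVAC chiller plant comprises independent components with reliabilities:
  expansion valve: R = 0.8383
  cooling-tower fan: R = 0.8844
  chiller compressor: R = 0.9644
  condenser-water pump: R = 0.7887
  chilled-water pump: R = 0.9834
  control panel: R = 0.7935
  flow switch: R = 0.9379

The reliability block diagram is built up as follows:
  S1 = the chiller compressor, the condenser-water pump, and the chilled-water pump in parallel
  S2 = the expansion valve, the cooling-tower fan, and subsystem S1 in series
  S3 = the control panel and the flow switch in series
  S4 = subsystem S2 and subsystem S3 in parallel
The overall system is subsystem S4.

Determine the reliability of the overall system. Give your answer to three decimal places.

Parallel (chiller compressor, condenser-water pump, and chilled-water pump): 1 − (1 − 0.96440)(1 − 0.78870)(1 − 0.98340) = 0.99988
Series (expansion valve, cooling-tower fan, and [0.99988]): 0.83830 × 0.88440 × 0.99988 = 0.74130
Series (control panel and flow switch): 0.79350 × 0.93790 = 0.74422
Parallel ([0.74130] and [0.74422]): 1 − (1 − 0.74130)(1 − 0.74422) = 0.934

0.934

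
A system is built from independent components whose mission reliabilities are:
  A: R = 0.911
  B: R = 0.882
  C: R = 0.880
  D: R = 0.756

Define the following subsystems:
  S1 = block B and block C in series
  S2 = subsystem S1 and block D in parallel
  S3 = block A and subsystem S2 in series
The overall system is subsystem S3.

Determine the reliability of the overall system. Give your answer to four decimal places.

0.8612

Series (B and C): 0.882000 × 0.880000 = 0.776160
Parallel ([0.776160] and D): 1 − (1 − 0.776160)(1 − 0.756000) = 0.945383
Series (A and [0.945383]): 0.911000 × 0.945383 = 0.8612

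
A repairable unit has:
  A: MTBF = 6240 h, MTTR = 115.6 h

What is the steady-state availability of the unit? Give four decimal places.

0.9818

A(A) = MTBF/(MTBF+MTTR) = 6240/(6240+115.6) = 0.9818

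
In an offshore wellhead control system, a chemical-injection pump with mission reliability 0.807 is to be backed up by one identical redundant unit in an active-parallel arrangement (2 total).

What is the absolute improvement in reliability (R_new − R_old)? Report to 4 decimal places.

R_before = 0.807
R_after = 1 − (1 − 0.807)^2 = 0.9628
ΔR = 0.9628 − 0.807 = 0.1558

0.1558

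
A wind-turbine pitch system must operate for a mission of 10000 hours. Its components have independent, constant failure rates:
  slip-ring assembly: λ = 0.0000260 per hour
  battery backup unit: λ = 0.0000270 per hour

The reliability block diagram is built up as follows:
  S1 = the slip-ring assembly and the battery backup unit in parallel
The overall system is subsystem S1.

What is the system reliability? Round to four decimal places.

R(slip-ring assembly) = exp(−0.0000260 × 10000) = 0.771052
R(battery backup unit) = exp(−0.0000270 × 10000) = 0.763379
Parallel (slip-ring assembly and battery backup unit): 1 − (1 − 0.771052)(1 − 0.763379) = 0.9458

0.9458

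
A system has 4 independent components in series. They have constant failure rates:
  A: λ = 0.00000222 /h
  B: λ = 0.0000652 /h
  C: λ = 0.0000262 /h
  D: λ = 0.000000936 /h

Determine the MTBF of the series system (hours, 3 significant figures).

10600

Series of exponential components: λ_sys = Σ λ_i
λ_sys = 0.00000222 + 0.0000652 + 0.0000262 + 0.000000936 = 9.4556e-05 /h
MTBF = 1 / λ_sys = 10600 h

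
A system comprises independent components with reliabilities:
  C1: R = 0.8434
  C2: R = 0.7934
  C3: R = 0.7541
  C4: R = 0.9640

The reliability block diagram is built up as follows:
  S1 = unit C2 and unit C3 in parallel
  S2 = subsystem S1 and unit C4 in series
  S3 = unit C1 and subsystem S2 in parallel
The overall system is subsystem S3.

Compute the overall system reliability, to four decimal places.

Parallel (C2 and C3): 1 − (1 − 0.793400)(1 − 0.754100) = 0.949197
Series ([0.949197] and C4): 0.949197 × 0.964000 = 0.915026
Parallel (C1 and [0.915026]): 1 − (1 − 0.843400)(1 − 0.915026) = 0.9867

0.9867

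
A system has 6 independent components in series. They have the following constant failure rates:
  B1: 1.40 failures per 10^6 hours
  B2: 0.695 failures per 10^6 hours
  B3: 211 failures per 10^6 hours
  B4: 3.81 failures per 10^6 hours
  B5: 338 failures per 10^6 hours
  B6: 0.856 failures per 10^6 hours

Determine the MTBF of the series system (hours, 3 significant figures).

1800

Series of exponential components: λ_sys = Σ λ_i
λ_sys = 0.00000140 + 0.000000695 + 0.000211 + 0.00000381 + 0.000338 + 0.000000856 = 5.5576e-04 /h
MTBF = 1 / λ_sys = 1800 h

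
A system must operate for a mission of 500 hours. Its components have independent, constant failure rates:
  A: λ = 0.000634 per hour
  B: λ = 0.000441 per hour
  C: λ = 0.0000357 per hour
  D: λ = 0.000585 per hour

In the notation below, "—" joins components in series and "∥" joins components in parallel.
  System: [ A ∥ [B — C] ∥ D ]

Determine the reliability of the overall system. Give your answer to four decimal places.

R(A) = exp(−0.000634 × 500) = 0.728331
R(B) = exp(−0.000441 × 500) = 0.802118
R(C) = exp(−0.0000357 × 500) = 0.982308
R(D) = exp(−0.000585 × 500) = 0.746395
Series (B and C): 0.802118 × 0.982308 = 0.787927
Parallel (A, [0.787927], and D): 1 − (1 − 0.728331)(1 − 0.787927)(1 − 0.746395) = 0.9854

0.9854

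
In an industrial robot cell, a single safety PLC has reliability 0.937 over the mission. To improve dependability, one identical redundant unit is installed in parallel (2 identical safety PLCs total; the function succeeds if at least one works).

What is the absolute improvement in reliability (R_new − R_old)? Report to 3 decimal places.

R_before = 0.937
R_after = 1 − (1 − 0.937)^2 = 0.996
ΔR = 0.996 − 0.937 = 0.059

0.059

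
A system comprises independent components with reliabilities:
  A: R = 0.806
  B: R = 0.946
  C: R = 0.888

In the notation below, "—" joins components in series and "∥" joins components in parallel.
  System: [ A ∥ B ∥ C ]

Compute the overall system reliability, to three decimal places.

0.999

Parallel (A, B, and C): 1 − (1 − 0.80600)(1 − 0.94600)(1 − 0.88800) = 0.999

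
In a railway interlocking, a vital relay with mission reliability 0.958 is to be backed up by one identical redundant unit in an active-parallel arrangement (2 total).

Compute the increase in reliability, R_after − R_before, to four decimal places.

R_before = 0.958
R_after = 1 − (1 − 0.958)^2 = 0.9982
ΔR = 0.9982 − 0.958 = 0.0402

0.0402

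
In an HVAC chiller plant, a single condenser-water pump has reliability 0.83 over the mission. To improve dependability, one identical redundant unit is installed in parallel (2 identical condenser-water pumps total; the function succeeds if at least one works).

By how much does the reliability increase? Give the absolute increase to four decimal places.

0.1411

R_before = 0.83
R_after = 1 − (1 − 0.83)^2 = 0.9711
ΔR = 0.9711 − 0.83 = 0.1411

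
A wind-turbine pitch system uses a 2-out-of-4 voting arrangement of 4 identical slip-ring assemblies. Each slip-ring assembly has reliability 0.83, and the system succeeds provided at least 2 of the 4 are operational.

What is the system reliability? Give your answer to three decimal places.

R = Σ_{i=2}^{4} C(4,i) p^i (1−p)^{4−i} with p = 0.83
C(4,2)·0.83^2·0.17^2 = 0.11946
C(4,3)·0.83^3·0.17^1 = 0.38882
C(4,4)·0.83^4·0.17^0 = 0.47458
Sum = 0.983

0.983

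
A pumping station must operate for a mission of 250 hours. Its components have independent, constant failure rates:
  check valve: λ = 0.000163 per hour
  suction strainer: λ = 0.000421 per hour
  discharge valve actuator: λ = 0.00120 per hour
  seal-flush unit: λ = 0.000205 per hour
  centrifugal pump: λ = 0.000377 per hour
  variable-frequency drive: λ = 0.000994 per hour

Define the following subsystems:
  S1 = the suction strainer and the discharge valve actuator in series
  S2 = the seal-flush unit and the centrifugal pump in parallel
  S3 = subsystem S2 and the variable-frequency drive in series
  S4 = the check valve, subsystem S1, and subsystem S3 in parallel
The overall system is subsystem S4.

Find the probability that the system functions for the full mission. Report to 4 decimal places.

R(check valve) = exp(−0.000163 × 250) = 0.960069
R(suction strainer) = exp(−0.000421 × 250) = 0.900099
R(discharge valve actuator) = exp(−0.00120 × 250) = 0.740818
R(seal-flush unit) = exp(−0.000205 × 250) = 0.950041
R(centrifugal pump) = exp(−0.000377 × 250) = 0.910055
R(variable-frequency drive) = exp(−0.000994 × 250) = 0.779970
Series (suction strainer and discharge valve actuator): 0.900099 × 0.740818 = 0.666810
Parallel (seal-flush unit and centrifugal pump): 1 − (1 − 0.950041)(1 − 0.910055) = 0.995506
Series ([0.995506] and variable-frequency drive): 0.995506 × 0.779970 = 0.776465
Parallel (check valve, [0.666810], and [0.776465]): 1 − (1 − 0.960069)(1 − 0.666810)(1 − 0.776465) = 0.9970

0.9970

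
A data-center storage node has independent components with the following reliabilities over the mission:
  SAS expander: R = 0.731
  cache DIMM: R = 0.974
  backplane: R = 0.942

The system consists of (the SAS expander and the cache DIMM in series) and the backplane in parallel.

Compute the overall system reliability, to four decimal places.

Series (SAS expander and cache DIMM): 0.731000 × 0.974000 = 0.711994
Parallel ([0.711994] and backplane): 1 − (1 − 0.711994)(1 − 0.942000) = 0.9833

0.9833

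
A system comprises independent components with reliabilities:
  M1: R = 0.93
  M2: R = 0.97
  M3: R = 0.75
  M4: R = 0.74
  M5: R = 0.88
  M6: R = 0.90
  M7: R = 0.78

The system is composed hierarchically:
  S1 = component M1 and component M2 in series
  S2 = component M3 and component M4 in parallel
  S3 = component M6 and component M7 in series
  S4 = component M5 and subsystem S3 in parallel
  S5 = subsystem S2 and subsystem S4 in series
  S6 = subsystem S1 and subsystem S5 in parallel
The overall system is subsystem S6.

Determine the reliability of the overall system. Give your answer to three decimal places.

Series (M1 and M2): 0.93000 × 0.97000 = 0.90210
Parallel (M3 and M4): 1 − (1 − 0.75000)(1 − 0.74000) = 0.93500
Series (M6 and M7): 0.90000 × 0.78000 = 0.70200
Parallel (M5 and [0.70200]): 1 − (1 − 0.88000)(1 − 0.70200) = 0.96424
Series ([0.93500] and [0.96424]): 0.93500 × 0.96424 = 0.90156
Parallel ([0.90210] and [0.90156]): 1 − (1 − 0.90210)(1 − 0.90156) = 0.990

0.990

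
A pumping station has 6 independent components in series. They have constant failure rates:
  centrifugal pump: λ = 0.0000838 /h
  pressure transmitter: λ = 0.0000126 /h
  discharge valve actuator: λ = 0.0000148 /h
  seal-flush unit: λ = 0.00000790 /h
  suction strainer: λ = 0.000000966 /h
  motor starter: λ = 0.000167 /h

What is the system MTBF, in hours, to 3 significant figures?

3480

Series of exponential components: λ_sys = Σ λ_i
λ_sys = 0.0000838 + 0.0000126 + 0.0000148 + 0.00000790 + 0.000000966 + 0.000167 = 2.8707e-04 /h
MTBF = 1 / λ_sys = 3480 h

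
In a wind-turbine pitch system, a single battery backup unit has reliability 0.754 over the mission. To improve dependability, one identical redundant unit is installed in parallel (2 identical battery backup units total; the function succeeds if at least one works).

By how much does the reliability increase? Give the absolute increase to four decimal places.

R_before = 0.754
R_after = 1 − (1 − 0.754)^2 = 0.9395
ΔR = 0.9395 − 0.754 = 0.1855

0.1855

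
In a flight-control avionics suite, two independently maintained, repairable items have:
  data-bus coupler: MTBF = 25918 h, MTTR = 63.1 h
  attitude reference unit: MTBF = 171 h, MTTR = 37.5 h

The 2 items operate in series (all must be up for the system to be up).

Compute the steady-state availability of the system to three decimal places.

0.818

A(data-bus coupler) = MTBF/(MTBF+MTTR) = 25918/(25918+63.1) = 0.997571
A(attitude reference unit) = MTBF/(MTBF+MTTR) = 171/(171+37.5) = 0.820144
Series availability: 0.997571 × 0.820144 = 0.818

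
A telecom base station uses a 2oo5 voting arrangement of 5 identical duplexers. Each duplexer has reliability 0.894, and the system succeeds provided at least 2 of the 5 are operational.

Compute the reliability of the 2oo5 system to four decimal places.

R = Σ_{i=2}^{5} C(5,i) p^i (1−p)^{5−i} with p = 0.894
C(5,2)·0.894^2·0.106^3 = 0.009519
C(5,3)·0.894^3·0.106^2 = 0.080283
C(5,4)·0.894^4·0.106^1 = 0.338552
C(5,5)·0.894^5·0.106^0 = 0.571068
Sum = 0.9994

0.9994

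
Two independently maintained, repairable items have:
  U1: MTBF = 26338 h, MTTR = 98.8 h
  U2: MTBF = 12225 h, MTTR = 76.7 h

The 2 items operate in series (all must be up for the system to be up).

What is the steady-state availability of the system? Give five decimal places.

A(U1) = MTBF/(MTBF+MTTR) = 26338/(26338+98.8) = 0.996263
A(U2) = MTBF/(MTBF+MTTR) = 12225/(12225+76.7) = 0.993765
Series availability: 0.996263 × 0.993765 = 0.99005

0.99005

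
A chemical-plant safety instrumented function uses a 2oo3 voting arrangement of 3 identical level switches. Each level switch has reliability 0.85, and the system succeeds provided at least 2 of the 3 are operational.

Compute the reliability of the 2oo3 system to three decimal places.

0.939

R = Σ_{i=2}^{3} C(3,i) p^i (1−p)^{3−i} with p = 0.85
C(3,2)·0.85^2·0.15^1 = 0.32513
C(3,3)·0.85^3·0.15^0 = 0.61413
Sum = 0.939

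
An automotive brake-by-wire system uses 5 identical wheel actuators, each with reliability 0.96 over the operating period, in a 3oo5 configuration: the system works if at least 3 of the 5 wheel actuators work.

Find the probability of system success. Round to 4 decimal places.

R = Σ_{i=3}^{5} C(5,i) p^i (1−p)^{5−i} with p = 0.96
C(5,3)·0.96^3·0.04^2 = 0.014156
C(5,4)·0.96^4·0.04^1 = 0.169869
C(5,5)·0.96^5·0.04^0 = 0.815373
Sum = 0.9994

0.9994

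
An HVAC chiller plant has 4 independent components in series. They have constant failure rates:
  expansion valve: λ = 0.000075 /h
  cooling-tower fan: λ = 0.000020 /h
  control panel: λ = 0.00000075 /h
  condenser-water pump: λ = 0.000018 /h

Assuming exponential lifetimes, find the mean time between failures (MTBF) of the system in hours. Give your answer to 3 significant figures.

Series of exponential components: λ_sys = Σ λ_i
λ_sys = 0.000075 + 0.000020 + 0.00000075 + 0.000018 = 1.1375e-04 /h
MTBF = 1 / λ_sys = 8790 h

8790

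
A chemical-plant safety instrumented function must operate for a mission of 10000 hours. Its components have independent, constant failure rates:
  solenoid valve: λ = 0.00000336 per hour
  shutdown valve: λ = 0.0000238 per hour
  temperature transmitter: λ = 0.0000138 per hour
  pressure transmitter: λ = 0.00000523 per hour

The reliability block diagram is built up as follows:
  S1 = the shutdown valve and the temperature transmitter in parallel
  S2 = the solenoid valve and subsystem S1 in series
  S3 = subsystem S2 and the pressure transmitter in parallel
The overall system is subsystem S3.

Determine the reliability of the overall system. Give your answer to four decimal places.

0.9970

R(solenoid valve) = exp(−0.00000336 × 10000) = 0.966958
R(shutdown valve) = exp(−0.0000238 × 10000) = 0.788203
R(temperature transmitter) = exp(−0.0000138 × 10000) = 0.871099
R(pressure transmitter) = exp(−0.00000523 × 10000) = 0.949044
Parallel (shutdown valve and temperature transmitter): 1 − (1 − 0.788203)(1 − 0.871099) = 0.972699
Series (solenoid valve and [0.972699]): 0.966958 × 0.972699 = 0.940559
Parallel ([0.940559] and pressure transmitter): 1 − (1 − 0.940559)(1 − 0.949044) = 0.9970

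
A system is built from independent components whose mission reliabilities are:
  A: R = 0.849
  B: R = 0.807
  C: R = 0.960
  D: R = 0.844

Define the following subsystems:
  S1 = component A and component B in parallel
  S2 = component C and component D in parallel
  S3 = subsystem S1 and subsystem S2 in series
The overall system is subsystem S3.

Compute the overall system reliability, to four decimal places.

0.9648

Parallel (A and B): 1 − (1 − 0.849000)(1 − 0.807000) = 0.970857
Parallel (C and D): 1 − (1 − 0.960000)(1 − 0.844000) = 0.993760
Series ([0.970857] and [0.993760]): 0.970857 × 0.993760 = 0.9648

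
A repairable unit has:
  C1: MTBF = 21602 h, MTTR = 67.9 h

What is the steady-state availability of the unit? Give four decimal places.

A(C1) = MTBF/(MTBF+MTTR) = 21602/(21602+67.9) = 0.9969

0.9969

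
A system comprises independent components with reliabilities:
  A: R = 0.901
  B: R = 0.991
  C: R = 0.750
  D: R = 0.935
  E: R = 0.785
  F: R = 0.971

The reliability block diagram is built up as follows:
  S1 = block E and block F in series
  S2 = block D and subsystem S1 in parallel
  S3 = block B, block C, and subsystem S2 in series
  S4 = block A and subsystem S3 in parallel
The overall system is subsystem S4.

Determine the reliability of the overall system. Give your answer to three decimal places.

0.973

Series (E and F): 0.78500 × 0.97100 = 0.76224
Parallel (D and [0.76224]): 1 − (1 − 0.93500)(1 − 0.76224) = 0.98455
Series (B, C, and [0.98455]): 0.99100 × 0.75000 × 0.98455 = 0.73177
Parallel (A and [0.73177]): 1 − (1 − 0.90100)(1 − 0.73177) = 0.973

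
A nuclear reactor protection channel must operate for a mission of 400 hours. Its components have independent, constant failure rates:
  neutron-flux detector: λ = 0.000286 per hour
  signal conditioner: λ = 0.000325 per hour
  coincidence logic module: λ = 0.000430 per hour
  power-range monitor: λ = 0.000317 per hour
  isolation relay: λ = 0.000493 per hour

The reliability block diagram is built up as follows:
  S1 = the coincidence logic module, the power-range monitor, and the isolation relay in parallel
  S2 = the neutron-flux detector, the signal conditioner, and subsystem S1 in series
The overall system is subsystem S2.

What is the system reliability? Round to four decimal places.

R(neutron-flux detector) = exp(−0.000286 × 400) = 0.891901
R(signal conditioner) = exp(−0.000325 × 400) = 0.878095
R(coincidence logic module) = exp(−0.000430 × 400) = 0.841979
R(power-range monitor) = exp(−0.000317 × 400) = 0.880910
R(isolation relay) = exp(−0.000493 × 400) = 0.821026
Parallel (coincidence logic module, power-range monitor, and isolation relay): 1 − (1 − 0.841979)(1 − 0.880910)(1 − 0.821026) = 0.996632
Series (neutron-flux detector, signal conditioner, and [0.996632]): 0.891901 × 0.878095 × 0.996632 = 0.7805

0.7805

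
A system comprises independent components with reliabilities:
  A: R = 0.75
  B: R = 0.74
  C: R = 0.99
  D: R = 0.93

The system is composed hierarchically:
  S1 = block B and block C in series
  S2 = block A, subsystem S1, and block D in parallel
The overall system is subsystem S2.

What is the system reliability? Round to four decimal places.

Series (B and C): 0.740000 × 0.990000 = 0.732600
Parallel (A, [0.732600], and D): 1 − (1 − 0.750000)(1 − 0.732600)(1 − 0.930000) = 0.9953

0.9953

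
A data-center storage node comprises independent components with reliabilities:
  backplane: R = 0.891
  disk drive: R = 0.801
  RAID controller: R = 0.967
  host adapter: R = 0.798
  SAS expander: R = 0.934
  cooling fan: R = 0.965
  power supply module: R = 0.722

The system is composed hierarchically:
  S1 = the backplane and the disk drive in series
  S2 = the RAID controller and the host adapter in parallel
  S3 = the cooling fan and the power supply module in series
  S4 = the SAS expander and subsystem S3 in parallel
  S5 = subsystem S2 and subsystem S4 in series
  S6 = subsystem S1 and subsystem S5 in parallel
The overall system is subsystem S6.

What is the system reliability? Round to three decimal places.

Series (backplane and disk drive): 0.89100 × 0.80100 = 0.71369
Parallel (RAID controller and host adapter): 1 − (1 − 0.96700)(1 − 0.79800) = 0.99333
Series (cooling fan and power supply module): 0.96500 × 0.72200 = 0.69673
Parallel (SAS expander and [0.69673]): 1 − (1 − 0.93400)(1 − 0.69673) = 0.97998
Series ([0.99333] and [0.97998]): 0.99333 × 0.97998 = 0.97344
Parallel ([0.71369] and [0.97344]): 1 − (1 − 0.71369)(1 − 0.97344) = 0.992

0.992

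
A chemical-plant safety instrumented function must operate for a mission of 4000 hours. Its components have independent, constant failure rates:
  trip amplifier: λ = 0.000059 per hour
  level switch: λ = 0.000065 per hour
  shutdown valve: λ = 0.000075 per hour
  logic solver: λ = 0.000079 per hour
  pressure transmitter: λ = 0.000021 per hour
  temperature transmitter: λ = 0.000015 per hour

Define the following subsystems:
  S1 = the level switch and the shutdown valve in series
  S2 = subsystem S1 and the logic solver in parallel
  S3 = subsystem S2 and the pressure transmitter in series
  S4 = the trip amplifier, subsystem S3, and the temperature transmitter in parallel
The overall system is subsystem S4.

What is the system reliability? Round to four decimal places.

R(trip amplifier) = exp(−0.000059 × 4000) = 0.789781
R(level switch) = exp(−0.000065 × 4000) = 0.771052
R(shutdown valve) = exp(−0.000075 × 4000) = 0.740818
R(logic solver) = exp(−0.000079 × 4000) = 0.729059
R(pressure transmitter) = exp(−0.000021 × 4000) = 0.919431
R(temperature transmitter) = exp(−0.000015 × 4000) = 0.941765
Series (level switch and shutdown valve): 0.771052 × 0.740818 = 0.571209
Parallel ([0.571209] and logic solver): 1 − (1 − 0.571209)(1 − 0.729059) = 0.883823
Series ([0.883823] and pressure transmitter): 0.883823 × 0.919431 = 0.812614
Parallel (trip amplifier, [0.812614], and temperature transmitter): 1 − (1 − 0.789781)(1 − 0.812614)(1 − 0.941765) = 0.9977

0.9977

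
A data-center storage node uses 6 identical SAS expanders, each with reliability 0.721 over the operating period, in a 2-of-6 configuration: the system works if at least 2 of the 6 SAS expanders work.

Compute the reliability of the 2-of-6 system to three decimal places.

R = Σ_{i=2}^{6} C(6,i) p^i (1−p)^{6−i} with p = 0.721
C(6,2)·0.721^2·0.279^4 = 0.04725
C(6,3)·0.721^3·0.279^3 = 0.16280
C(6,4)·0.721^4·0.279^2 = 0.31553
C(6,5)·0.721^5·0.279^1 = 0.32616
C(6,6)·0.721^6·0.279^0 = 0.14048
Sum = 0.992

0.992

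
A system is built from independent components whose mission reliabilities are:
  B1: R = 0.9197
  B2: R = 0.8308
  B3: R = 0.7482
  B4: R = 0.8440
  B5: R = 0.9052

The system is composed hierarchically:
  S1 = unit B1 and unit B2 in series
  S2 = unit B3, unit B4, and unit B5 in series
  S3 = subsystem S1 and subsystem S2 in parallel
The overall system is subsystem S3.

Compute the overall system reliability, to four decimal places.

Series (B1 and B2): 0.919700 × 0.830800 = 0.764087
Series (B3, B4, and B5): 0.748200 × 0.844000 × 0.905200 = 0.571616
Parallel ([0.764087] and [0.571616]): 1 − (1 − 0.764087)(1 − 0.571616) = 0.8989

0.8989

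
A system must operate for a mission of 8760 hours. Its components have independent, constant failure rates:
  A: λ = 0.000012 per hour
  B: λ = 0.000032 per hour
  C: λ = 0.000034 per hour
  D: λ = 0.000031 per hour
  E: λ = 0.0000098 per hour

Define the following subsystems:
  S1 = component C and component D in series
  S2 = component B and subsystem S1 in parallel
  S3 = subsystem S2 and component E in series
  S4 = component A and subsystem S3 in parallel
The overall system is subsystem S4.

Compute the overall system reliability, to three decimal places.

R(A) = exp(−0.000012 × 8760) = 0.90022
R(B) = exp(−0.000032 × 8760) = 0.75554
R(C) = exp(−0.000034 × 8760) = 0.74242
R(D) = exp(−0.000031 × 8760) = 0.76219
R(E) = exp(−0.0000098 × 8760) = 0.91773
Series (C and D): 0.74242 × 0.76219 = 0.56587
Parallel (B and [0.56587]): 1 − (1 − 0.75554)(1 − 0.56587) = 0.89387
Series ([0.89387] and E): 0.89387 × 0.91773 = 0.82033
Parallel (A and [0.82033]): 1 − (1 − 0.90022)(1 − 0.82033) = 0.982

0.982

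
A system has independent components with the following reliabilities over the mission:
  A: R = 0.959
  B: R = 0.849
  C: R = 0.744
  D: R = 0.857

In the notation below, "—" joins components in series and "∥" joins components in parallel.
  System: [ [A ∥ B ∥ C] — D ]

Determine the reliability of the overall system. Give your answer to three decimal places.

0.856

Parallel (A, B, and C): 1 − (1 − 0.95900)(1 − 0.84900)(1 − 0.74400) = 0.99842
Series ([0.99842] and D): 0.99842 × 0.85700 = 0.856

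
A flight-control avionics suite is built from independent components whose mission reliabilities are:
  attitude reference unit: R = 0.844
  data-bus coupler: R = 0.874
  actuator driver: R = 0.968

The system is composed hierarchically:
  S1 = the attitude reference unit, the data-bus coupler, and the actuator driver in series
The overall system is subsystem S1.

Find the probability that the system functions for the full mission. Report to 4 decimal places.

Series (attitude reference unit, data-bus coupler, and actuator driver): 0.844000 × 0.874000 × 0.968000 = 0.7141

0.7141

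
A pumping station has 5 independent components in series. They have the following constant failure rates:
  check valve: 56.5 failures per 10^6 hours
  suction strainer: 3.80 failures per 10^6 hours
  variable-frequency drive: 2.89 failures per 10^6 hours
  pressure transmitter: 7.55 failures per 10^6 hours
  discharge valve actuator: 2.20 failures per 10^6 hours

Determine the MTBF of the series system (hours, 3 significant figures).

Series of exponential components: λ_sys = Σ λ_i
λ_sys = 0.0000565 + 0.00000380 + 0.00000289 + 0.00000755 + 0.00000220 = 7.2940e-05 /h
MTBF = 1 / λ_sys = 13700 h

13700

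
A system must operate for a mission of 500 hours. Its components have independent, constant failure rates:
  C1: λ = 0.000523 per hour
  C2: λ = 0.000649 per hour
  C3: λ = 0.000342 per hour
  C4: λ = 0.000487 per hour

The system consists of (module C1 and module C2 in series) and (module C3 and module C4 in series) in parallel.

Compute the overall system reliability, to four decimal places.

0.8495

R(C1) = exp(−0.000523 × 500) = 0.769896
R(C2) = exp(−0.000649 × 500) = 0.722889
R(C3) = exp(−0.000342 × 500) = 0.842822
R(C4) = exp(−0.000487 × 500) = 0.783879
Series (C1 and C2): 0.769896 × 0.722889 = 0.556549
Series (C3 and C4): 0.842822 × 0.783879 = 0.660670
Parallel ([0.556549] and [0.660670]): 1 − (1 − 0.556549)(1 − 0.660670) = 0.8495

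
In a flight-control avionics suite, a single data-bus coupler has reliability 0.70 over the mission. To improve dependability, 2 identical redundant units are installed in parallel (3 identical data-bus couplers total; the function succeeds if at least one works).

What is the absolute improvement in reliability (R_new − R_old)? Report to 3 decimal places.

R_before = 0.70
R_after = 1 − (1 − 0.70)^3 = 0.973
ΔR = 0.973 − 0.70 = 0.273

0.273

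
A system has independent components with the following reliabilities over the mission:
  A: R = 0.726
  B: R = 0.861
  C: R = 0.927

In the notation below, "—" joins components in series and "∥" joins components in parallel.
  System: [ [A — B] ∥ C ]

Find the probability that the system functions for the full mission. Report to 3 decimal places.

0.973

Series (A and B): 0.72600 × 0.86100 = 0.62509
Parallel ([0.62509] and C): 1 − (1 − 0.62509)(1 − 0.92700) = 0.973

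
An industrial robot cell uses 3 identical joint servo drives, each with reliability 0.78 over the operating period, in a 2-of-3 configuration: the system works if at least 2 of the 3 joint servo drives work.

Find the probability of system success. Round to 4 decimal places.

0.8761

R = Σ_{i=2}^{3} C(3,i) p^i (1−p)^{3−i} with p = 0.78
C(3,2)·0.78^2·0.22^1 = 0.401544
C(3,3)·0.78^3·0.22^0 = 0.474552
Sum = 0.8761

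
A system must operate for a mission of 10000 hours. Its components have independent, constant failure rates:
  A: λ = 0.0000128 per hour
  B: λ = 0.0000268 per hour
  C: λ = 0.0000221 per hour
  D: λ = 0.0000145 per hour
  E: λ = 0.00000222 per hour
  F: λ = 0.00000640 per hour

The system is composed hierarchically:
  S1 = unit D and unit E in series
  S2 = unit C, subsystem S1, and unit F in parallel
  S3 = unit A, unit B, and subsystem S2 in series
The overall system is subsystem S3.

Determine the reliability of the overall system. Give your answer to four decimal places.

0.6717

R(A) = exp(−0.0000128 × 10000) = 0.879853
R(B) = exp(−0.0000268 × 10000) = 0.764908
R(C) = exp(−0.0000221 × 10000) = 0.801717
R(D) = exp(−0.0000145 × 10000) = 0.865022
R(E) = exp(−0.00000222 × 10000) = 0.978045
R(F) = exp(−0.00000640 × 10000) = 0.938005
Series (D and E): 0.865022 × 0.978045 = 0.846030
Parallel (C, [0.846030], and F): 1 − (1 − 0.801717)(1 − 0.846030)(1 − 0.938005) = 0.998107
Series (A, B, and [0.998107]): 0.879853 × 0.764908 × 0.998107 = 0.6717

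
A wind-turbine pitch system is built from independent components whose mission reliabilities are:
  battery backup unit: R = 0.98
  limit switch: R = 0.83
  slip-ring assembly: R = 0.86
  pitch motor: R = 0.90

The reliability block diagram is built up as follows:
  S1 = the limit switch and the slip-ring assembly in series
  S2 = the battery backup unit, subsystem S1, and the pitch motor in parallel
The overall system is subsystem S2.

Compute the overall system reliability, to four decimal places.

Series (limit switch and slip-ring assembly): 0.830000 × 0.860000 = 0.713800
Parallel (battery backup unit, [0.713800], and pitch motor): 1 − (1 − 0.980000)(1 − 0.713800)(1 − 0.900000) = 0.9994

0.9994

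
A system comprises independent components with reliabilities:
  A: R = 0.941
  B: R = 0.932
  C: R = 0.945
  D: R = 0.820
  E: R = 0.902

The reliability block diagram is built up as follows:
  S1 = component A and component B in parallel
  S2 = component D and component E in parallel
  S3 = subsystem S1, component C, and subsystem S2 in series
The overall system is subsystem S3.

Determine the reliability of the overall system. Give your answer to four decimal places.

0.9246

Parallel (A and B): 1 − (1 − 0.941000)(1 − 0.932000) = 0.995988
Parallel (D and E): 1 − (1 − 0.820000)(1 − 0.902000) = 0.982360
Series ([0.995988], C, and [0.982360]): 0.995988 × 0.945000 × 0.982360 = 0.9246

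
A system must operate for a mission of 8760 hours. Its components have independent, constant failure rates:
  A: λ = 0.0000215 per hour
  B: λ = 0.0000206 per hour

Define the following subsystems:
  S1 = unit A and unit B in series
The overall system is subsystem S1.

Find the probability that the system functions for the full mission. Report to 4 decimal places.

R(A) = exp(−0.0000215 × 8760) = 0.828333
R(B) = exp(−0.0000206 × 8760) = 0.834889
Series (A and B): 0.828333 × 0.834889 = 0.6916

0.6916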